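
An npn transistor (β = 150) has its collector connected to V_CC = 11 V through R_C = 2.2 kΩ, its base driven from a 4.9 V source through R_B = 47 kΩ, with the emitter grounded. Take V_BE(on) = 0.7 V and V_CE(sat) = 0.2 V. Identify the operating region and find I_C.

saturation; I_C ≈ 4.9 mA

Assume active: I_B = (4.9 − 0.7)/47 = 0.0894 mA, giving I_C = β·I_B = 13.4 mA.
But then V_CE = 11 − 13.4×2.2 = -18.5 V < V_CE(sat) = 0.2 V — impossible in the active region.
So the transistor is saturated. With V_CE = 0.2 V, I_C = (V_CC − 0.2)/R_C = 10.8/2.2 = 4.91 mA.
Check: β·I_B = 13.4 mA > I_C = 4.91 mA, confirming saturation.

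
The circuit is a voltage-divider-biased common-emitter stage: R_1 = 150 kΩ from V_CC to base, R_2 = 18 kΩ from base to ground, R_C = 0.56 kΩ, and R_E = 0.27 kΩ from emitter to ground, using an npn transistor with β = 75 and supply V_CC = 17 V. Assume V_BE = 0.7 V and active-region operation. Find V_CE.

Thevenize the base divider: V_Th = V_CC·R_2/(R_1+R_2) = 17×18/168 = 1.82 V, R_Th = R_1‖R_2 = 16.1 kΩ.
Base-emitter loop: V_Th = I_B·R_Th + V_BE + (β+1)I_B·R_E, so I_B = (1.82 − 0.7) / (16.1 + 76×0.27) = 0.0306 mA.
I_C = β·I_B = 75×0.0306 = 2.3 mA, and I_E = (β+1)I_B = 2.33 mA.
V_CE = V_CC − I_C·R_C − I_E·R_E = 17 − 2.3×0.56 − 2.33×0.27 = 15.1 V.
V_CE = 15.1 V > 0.2 V confirms active-region operation.

V_CE ≈ 15 V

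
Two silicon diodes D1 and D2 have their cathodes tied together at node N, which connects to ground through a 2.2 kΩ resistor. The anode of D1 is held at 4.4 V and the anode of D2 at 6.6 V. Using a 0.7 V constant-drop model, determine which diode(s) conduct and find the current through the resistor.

Only D2 conducts; I_R ≈ 2.7 mA

Assume both conduct. Then node N would need to be at both 4.4−0.7 = 3.7 V and 6.6−0.7 = 5.9 V, which is impossible.
Assume only D2 conducts: V_N = 6.6 − 0.7 = 5.9 V, so I_R = 5.9/2.2 = 2.68 mA.
Check D1: its anode-to-cathode voltage is 4.4 − 5.9 = -1.5 V < 0.7 V, so it is off. The assumption is consistent.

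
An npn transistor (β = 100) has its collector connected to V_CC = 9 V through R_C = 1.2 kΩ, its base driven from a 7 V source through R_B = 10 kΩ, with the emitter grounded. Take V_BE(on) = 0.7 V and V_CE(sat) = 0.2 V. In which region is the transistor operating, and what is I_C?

saturation; I_C ≈ 7.3 mA

Assume active: I_B = (7 − 0.7)/10 = 0.63 mA, giving I_C = β·I_B = 63 mA.
But then V_CE = 9 − 63×1.2 = -66.6 V < V_CE(sat) = 0.2 V — impossible in the active region.
So the transistor is saturated. With V_CE = 0.2 V, I_C = (V_CC − 0.2)/R_C = 8.8/1.2 = 7.33 mA.
Check: β·I_B = 63 mA > I_C = 7.33 mA, confirming saturation.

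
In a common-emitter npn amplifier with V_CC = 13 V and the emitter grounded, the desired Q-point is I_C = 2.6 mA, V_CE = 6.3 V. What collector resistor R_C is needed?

Collector loop: V_CC = I_C·R_C + V_CE.
R_C = (V_CC − V_CE)/I_C = (13 − 6.3)/2.6 = 2.58 kΩ.

R_C ≈ 2.6 kΩ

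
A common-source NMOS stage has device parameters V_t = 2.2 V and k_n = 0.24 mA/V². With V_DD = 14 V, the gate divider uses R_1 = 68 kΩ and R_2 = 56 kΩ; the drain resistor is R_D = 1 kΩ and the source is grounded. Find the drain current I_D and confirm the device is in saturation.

I_D ≈ 2 mA

V_G = V_DD·R_2/(R_1+R_2) = 14×56/124 = 6.32 V. With the source grounded, V_GS = V_G = 6.32 V.
Assume saturation: I_D = (k_n/2)(V_GS − V_t)² = (0.24/2)×(6.32 − 2.2)² = 0.12×4.12² = 2.04 mA.
V_DS = V_DD − I_D·R_D = 14 − 2.04×1 = 12 V.
Saturation requires V_DS ≥ V_GS − V_t = 4.12 V; 12 ≥ 4.12 ✓.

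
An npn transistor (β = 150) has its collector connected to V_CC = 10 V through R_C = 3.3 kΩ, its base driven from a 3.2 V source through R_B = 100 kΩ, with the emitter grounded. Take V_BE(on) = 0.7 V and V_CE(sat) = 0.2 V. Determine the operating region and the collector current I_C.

Assume active: I_B = (3.2 − 0.7)/100 = 0.025 mA, giving I_C = β·I_B = 3.75 mA.
But then V_CE = 10 − 3.75×3.3 = -2.38 V < V_CE(sat) = 0.2 V — impossible in the active region.
So the transistor is saturated. With V_CE = 0.2 V, I_C = (V_CC − 0.2)/R_C = 9.8/3.3 = 2.97 mA.
Check: β·I_B = 3.75 mA > I_C = 2.97 mA, confirming saturation.

saturation; I_C ≈ 3 mA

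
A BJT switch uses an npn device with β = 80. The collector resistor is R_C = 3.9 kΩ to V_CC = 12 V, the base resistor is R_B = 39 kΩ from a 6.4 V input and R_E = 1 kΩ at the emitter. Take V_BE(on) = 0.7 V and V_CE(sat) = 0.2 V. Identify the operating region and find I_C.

Assume active: I_B = (6.4 − 0.7)/(39 + 81×1) = 0.0475 mA, I_C = β·I_B = 3.8 mA.
Then V_CE = 12 − 3.8×3.9 − 3.85×1 = -6.67 V < 0.2 V — the active assumption fails.
Re-solve with V_CE = 0.2 V. KCL at the emitter: V_E/R_E = (V_BB−0.7−V_E)/R_B + (V_CC−0.2−V_E)/R_C, giving V_E = 2.47 V.
I_C = (V_CC − 0.2 − V_E)/R_C = (11.8 − 2.47)/3.9 = 2.39 mA.
Check: I_B = (5.7 − 2.47)/39 = 0.0827 mA, and β·I_B = 6.62 mA > I_C, confirming saturation.

saturation; I_C ≈ 2.4 mA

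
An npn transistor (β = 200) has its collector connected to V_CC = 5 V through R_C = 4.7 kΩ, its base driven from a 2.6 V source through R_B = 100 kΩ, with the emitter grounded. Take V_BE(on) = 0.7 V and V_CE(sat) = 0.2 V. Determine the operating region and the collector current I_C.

saturation; I_C ≈ 1 mA

Assume active: I_B = (2.6 − 0.7)/100 = 0.019 mA, giving I_C = β·I_B = 3.8 mA.
But then V_CE = 5 − 3.8×4.7 = -12.9 V < V_CE(sat) = 0.2 V — impossible in the active region.
So the transistor is saturated. With V_CE = 0.2 V, I_C = (V_CC − 0.2)/R_C = 4.8/4.7 = 1.02 mA.
Check: β·I_B = 3.8 mA > I_C = 1.02 mA, confirming saturation.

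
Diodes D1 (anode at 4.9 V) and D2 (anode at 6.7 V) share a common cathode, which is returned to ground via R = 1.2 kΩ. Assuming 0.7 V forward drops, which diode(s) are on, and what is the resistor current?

Only D2 conducts; I_R ≈ 5 mA

Assume both conduct. Then node N would need to be at both 4.9−0.7 = 4.2 V and 6.7−0.7 = 6 V, which is impossible.
Assume only D2 conducts: V_N = 6.7 − 0.7 = 6 V, so I_R = 6/1.2 = 5 mA.
Check D1: its anode-to-cathode voltage is 4.9 − 6 = -1.1 V < 0.7 V, so it is off. The assumption is consistent.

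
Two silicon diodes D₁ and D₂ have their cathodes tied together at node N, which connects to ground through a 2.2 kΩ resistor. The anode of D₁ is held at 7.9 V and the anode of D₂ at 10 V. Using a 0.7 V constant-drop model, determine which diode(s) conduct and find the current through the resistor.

Assume both conduct. Then node N would need to be at both 7.9−0.7 = 7.2 V and 10−0.7 = 9.3 V, which is impossible.
Assume only D₂ conducts: V_N = 10 − 0.7 = 9.3 V, so I_R = 9.3/2.2 = 4.23 mA.
Check D₁: its anode-to-cathode voltage is 7.9 − 9.3 = -1.4 V < 0.7 V, so it is off. The assumption is consistent.

Only D₂ conducts; I_R ≈ 4.2 mA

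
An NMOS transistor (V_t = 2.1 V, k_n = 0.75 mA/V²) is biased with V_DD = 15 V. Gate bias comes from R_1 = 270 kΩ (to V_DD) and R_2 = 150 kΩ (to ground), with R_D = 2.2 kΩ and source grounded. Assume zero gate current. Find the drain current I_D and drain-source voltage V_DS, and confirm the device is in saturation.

I_D ≈ 4 mA, V_DS ≈ 6.2 V

V_G = V_DD·R_2/(R_1+R_2) = 15×150/420 = 5.36 V. With the source grounded, V_GS = V_G = 5.36 V.
Assume saturation: I_D = (k_n/2)(V_GS − V_t)² = (0.75/2)×(5.36 − 2.1)² = 0.375×3.26² = 3.98 mA.
V_DS = V_DD − I_D·R_D = 15 − 3.98×2.2 = 6.25 V.
Saturation requires V_DS ≥ V_GS − V_t = 3.26 V; 6.25 ≥ 3.26 ✓.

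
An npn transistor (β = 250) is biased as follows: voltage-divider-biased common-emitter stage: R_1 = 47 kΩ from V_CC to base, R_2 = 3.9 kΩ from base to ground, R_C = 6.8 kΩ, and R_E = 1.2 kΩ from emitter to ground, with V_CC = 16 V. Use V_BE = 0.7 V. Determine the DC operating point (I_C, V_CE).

I_C ≈ 0.43 mA, V_CE ≈ 13 V

Thevenize the base divider: V_Th = V_CC·R_2/(R_1+R_2) = 16×3.9/50.9 = 1.23 V, R_Th = R_1‖R_2 = 3.6 kΩ.
Base-emitter loop: V_Th = I_B·R_Th + V_BE + (β+1)I_B·R_E, so I_B = (1.23 − 0.7) / (3.6 + 251×1.2) = 0.00173 mA.
I_C = β·I_B = 250×0.00173 = 0.431 mA, and I_E = (β+1)I_B = 0.433 mA.
V_CE = V_CC − I_C·R_C − I_E·R_E = 16 − 0.431×6.8 − 0.433×1.2 = 12.5 V.
V_CE = 12.5 V > 0.2 V confirms active-region operation.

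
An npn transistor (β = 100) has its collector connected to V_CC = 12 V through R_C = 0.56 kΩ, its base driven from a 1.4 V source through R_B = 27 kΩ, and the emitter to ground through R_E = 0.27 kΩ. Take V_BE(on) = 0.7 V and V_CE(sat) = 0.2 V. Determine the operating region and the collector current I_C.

Assume active. Base-emitter loop: I_B = (V_BB − V_BE)/(R_B + (β+1)R_E) = (1.4 − 0.7)/(27 + 101×0.27) = 0.0129 mA.
I_C = β·I_B = 100×0.0129 = 1.29 mA.
V_CE = V_CC − I_C·R_C − I_E·R_E = 12 − 1.29×0.56 − 1.3×0.27 = 10.9 V > V_CE(sat), so the active-region assumption holds.

active; I_C ≈ 1.3 mA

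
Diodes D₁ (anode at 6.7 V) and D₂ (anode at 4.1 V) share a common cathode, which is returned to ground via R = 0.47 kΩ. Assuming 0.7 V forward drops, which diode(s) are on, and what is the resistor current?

Assume both conduct. Then node N would need to be at both 6.7−0.7 = 6 V and 4.1−0.7 = 3.4 V, which is impossible.
Assume only D₁ conducts: V_N = 6.7 − 0.7 = 6 V, so I_R = 6/0.47 = 12.8 mA.
Check D₂: its anode-to-cathode voltage is 4.1 − 6 = -1.9 V < 0.7 V, so it is off. The assumption is consistent.

Only D₁ conducts; I_R ≈ 13 mA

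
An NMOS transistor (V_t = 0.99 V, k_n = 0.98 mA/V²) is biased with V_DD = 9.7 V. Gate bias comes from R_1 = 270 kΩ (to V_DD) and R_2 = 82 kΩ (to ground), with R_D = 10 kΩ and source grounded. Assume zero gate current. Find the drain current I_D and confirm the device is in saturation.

I_D ≈ 0.79 mA

V_G = V_DD·R_2/(R_1+R_2) = 9.7×82/352 = 2.26 V. With the source grounded, V_GS = V_G = 2.26 V.
Assume saturation: I_D = (k_n/2)(V_GS − V_t)² = (0.98/2)×(2.26 − 0.99)² = 0.49×1.27² = 0.79 mA.
V_DS = V_DD − I_D·R_D = 9.7 − 0.79×10 = 1.8 V.
Saturation requires V_DS ≥ V_GS − V_t = 1.27 V; 1.8 ≥ 1.27 ✓.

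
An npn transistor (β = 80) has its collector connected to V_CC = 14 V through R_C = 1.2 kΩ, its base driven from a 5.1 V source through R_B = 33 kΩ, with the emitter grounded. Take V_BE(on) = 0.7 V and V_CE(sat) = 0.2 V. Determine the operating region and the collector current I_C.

active; I_C ≈ 11 mA

Assume active. Base-emitter loop: I_B = (V_BB − V_BE)/R_B = (5.1 − 0.7)/33 = 0.133 mA.
I_C = β·I_B = 80×0.133 = 10.7 mA.
V_CE = V_CC − I_C·R_C = 14 − 10.7×1.2 = 1.2 V > V_CE(sat), so the active-region assumption holds.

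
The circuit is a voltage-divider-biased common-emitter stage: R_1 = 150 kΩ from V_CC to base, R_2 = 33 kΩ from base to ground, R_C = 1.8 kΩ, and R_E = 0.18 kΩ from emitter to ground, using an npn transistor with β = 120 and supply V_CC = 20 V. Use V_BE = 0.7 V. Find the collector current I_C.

I_C ≈ 7.1 mA

Thevenize the base divider: V_Th = V_CC·R_2/(R_1+R_2) = 20×33/183 = 3.61 V, R_Th = R_1‖R_2 = 27 kΩ.
Base-emitter loop: V_Th = I_B·R_Th + V_BE + (β+1)I_B·R_E, so I_B = (3.61 − 0.7) / (27 + 121×0.18) = 0.0595 mA.
I_C = β·I_B = 120×0.0595 = 7.14 mA, and I_E = (β+1)I_B = 7.2 mA.
V_CE = V_CC − I_C·R_C − I_E·R_E = 20 − 7.14×1.8 − 7.2×0.18 = 5.85 V.
V_CE = 5.85 V > 0.2 V confirms active-region operation.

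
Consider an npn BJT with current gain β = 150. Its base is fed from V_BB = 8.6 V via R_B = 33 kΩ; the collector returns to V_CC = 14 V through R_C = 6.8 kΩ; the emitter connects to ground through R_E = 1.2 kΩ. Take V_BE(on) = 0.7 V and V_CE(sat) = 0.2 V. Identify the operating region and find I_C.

saturation; I_C ≈ 1.7 mA

Assume active: I_B = (8.6 − 0.7)/(33 + 151×1.2) = 0.0369 mA, I_C = β·I_B = 5.53 mA.
Then V_CE = 14 − 5.53×6.8 − 5.57×1.2 = -30.3 V < 0.2 V — the active assumption fails.
Re-solve with V_CE = 0.2 V. KCL at the emitter: V_E/R_E = (V_BB−0.7−V_E)/R_B + (V_CC−0.2−V_E)/R_C, giving V_E = 2.24 V.
I_C = (V_CC − 0.2 − V_E)/R_C = (13.8 − 2.24)/6.8 = 1.7 mA.
Check: I_B = (7.9 − 2.24)/33 = 0.171 mA, and β·I_B = 25.7 mA > I_C, confirming saturation.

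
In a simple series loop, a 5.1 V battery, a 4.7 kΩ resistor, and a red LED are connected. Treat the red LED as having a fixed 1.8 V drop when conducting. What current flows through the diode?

KVL around the loop: 5.1 = V_D + I·R = 1.8 + I × 4.7 kΩ.
So I = (5.1 − 1.8) / 4.7 kΩ = 3.3 / 4.7 = 0.702 mA.

I ≈ 0.7 mA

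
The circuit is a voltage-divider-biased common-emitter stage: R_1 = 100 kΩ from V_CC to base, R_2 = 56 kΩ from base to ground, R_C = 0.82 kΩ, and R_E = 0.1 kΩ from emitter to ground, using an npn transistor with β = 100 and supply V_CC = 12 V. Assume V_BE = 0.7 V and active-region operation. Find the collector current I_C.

Thevenize the base divider: V_Th = V_CC·R_2/(R_1+R_2) = 12×56/156 = 4.31 V, R_Th = R_1‖R_2 = 35.9 kΩ.
Base-emitter loop: V_Th = I_B·R_Th + V_BE + (β+1)I_B·R_E, so I_B = (4.31 − 0.7) / (35.9 + 101×0.1) = 0.0784 mA.
I_C = β·I_B = 100×0.0784 = 7.84 mA, and I_E = (β+1)I_B = 7.92 mA.
V_CE = V_CC − I_C·R_C − I_E·R_E = 12 − 7.84×0.82 − 7.92×0.1 = 4.78 V.
V_CE = 4.78 V > 0.2 V confirms active-region operation.

I_C ≈ 7.8 mA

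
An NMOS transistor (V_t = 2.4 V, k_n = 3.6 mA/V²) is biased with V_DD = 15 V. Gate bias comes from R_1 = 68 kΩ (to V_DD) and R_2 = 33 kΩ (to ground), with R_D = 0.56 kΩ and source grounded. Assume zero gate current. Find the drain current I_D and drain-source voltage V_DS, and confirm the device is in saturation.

V_G = V_DD·R_2/(R_1+R_2) = 15×33/101 = 4.9 V. With the source grounded, V_GS = V_G = 4.9 V.
Assume saturation: I_D = (k_n/2)(V_GS − V_t)² = (3.6/2)×(4.9 − 2.4)² = 1.8×2.5² = 11.3 mA.
V_DS = V_DD − I_D·R_D = 15 − 11.3×0.56 = 8.7 V.
Saturation requires V_DS ≥ V_GS − V_t = 2.5 V; 8.7 ≥ 2.5 ✓.

I_D ≈ 11 mA, V_DS ≈ 8.7 V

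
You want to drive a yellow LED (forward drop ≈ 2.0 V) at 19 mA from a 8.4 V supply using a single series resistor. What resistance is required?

The resistor drops V_S − V_D = 8.4 − 2.0 = 6.4 V at 19 mA.
R = 6.4 V / 19 mA = 0.337 kΩ.

R ≈ 0.34 kΩ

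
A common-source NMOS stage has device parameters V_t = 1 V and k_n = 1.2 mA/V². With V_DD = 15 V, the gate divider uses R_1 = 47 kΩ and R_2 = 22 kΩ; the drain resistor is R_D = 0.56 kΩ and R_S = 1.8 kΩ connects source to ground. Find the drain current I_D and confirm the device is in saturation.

I_D ≈ 1.3 mA

V_G = V_DD·R_2/(R_1+R_2) = 15×22/69 = 4.78 V.
Assume saturation: I_D = (k_n/2)(V_GS − V_t)² with V_GS = V_G − I_D·R_S = 4.78 − 1.8·I_D.
Substituting gives 1.94·I_D² − 9.17·I_D + 8.58 = 0, with roots I_D = 1.29 or 3.43 mA.
The root I_D = 3.43 mA gives V_GS = -1.39 V ≤ V_t, so take I_D = 1.29 mA.
Then V_GS = 2.46 V and V_DS = V_DD − I_D(R_D+R_S) = 15 − 1.29×2.36 = 12 V.
Saturation requires V_DS ≥ V_GS − V_t = 1.46 V; 12 ≥ 1.46 ✓.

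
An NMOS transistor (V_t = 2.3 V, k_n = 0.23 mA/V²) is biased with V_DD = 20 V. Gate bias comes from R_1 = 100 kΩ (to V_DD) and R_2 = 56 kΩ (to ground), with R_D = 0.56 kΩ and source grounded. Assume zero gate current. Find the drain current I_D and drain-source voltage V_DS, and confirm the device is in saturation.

V_G = V_DD·R_2/(R_1+R_2) = 20×56/156 = 7.18 V. With the source grounded, V_GS = V_G = 7.18 V.
Assume saturation: I_D = (k_n/2)(V_GS − V_t)² = (0.23/2)×(7.18 − 2.3)² = 0.115×4.88² = 2.74 mA.
V_DS = V_DD − I_D·R_D = 20 − 2.74×0.56 = 18.5 V.
Saturation requires V_DS ≥ V_GS − V_t = 4.88 V; 18.5 ≥ 4.88 ✓.

I_D ≈ 2.7 mA, V_DS ≈ 18 V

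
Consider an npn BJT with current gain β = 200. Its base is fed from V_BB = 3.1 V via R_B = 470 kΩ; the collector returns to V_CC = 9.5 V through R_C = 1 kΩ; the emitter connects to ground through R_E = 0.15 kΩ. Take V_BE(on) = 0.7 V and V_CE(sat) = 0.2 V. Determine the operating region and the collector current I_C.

active; I_C ≈ 0.96 mA

Assume active. Base-emitter loop: I_B = (V_BB − V_BE)/(R_B + (β+1)R_E) = (3.1 − 0.7)/(470 + 201×0.15) = 0.0048 mA.
I_C = β·I_B = 200×0.0048 = 0.96 mA.
V_CE = V_CC − I_C·R_C − I_E·R_E = 9.5 − 0.96×1 − 0.965×0.15 = 8.4 V > V_CE(sat), so the active-region assumption holds.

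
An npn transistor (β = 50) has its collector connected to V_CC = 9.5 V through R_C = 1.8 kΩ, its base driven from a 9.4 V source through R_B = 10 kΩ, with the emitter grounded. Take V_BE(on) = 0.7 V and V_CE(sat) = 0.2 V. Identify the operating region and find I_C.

saturation; I_C ≈ 5.2 mA

Assume active: I_B = (9.4 − 0.7)/10 = 0.87 mA, giving I_C = β·I_B = 43.5 mA.
But then V_CE = 9.5 − 43.5×1.8 = -68.8 V < V_CE(sat) = 0.2 V — impossible in the active region.
So the transistor is saturated. With V_CE = 0.2 V, I_C = (V_CC − 0.2)/R_C = 9.3/1.8 = 5.17 mA.
Check: β·I_B = 43.5 mA > I_C = 5.17 mA, confirming saturation.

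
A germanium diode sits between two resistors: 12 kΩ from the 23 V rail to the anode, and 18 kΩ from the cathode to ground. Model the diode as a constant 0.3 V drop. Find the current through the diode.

The two resistors are in series with the diode, so KVL gives 23 = I·12 + 0.3 + I·18.
I = (23 − 0.3) / (12 + 18) kΩ = 22.7 / 30 = 0.757 mA.

I ≈ 0.76 mA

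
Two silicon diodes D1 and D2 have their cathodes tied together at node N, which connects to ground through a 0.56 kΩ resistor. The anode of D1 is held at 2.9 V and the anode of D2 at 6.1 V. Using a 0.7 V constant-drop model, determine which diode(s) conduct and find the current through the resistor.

Assume both conduct. Then node N would need to be at both 2.9−0.7 = 2.2 V and 6.1−0.7 = 5.4 V, which is impossible.
Assume only D2 conducts: V_N = 6.1 − 0.7 = 5.4 V, so I_R = 5.4/0.56 = 9.64 mA.
Check D1: its anode-to-cathode voltage is 2.9 − 5.4 = -2.5 V < 0.7 V, so it is off. The assumption is consistent.

Only D2 conducts; I_R ≈ 9.6 mA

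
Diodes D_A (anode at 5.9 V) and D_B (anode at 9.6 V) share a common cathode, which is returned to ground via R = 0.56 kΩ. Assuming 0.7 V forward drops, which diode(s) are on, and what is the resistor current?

Only D_B conducts; I_R ≈ 16 mA

Assume both conduct. Then node N would need to be at both 5.9−0.7 = 5.2 V and 9.6−0.7 = 8.9 V, which is impossible.
Assume only D_B conducts: V_N = 9.6 − 0.7 = 8.9 V, so I_R = 8.9/0.56 = 15.9 mA.
Check D_A: its anode-to-cathode voltage is 5.9 − 8.9 = -3 V < 0.7 V, so it is off. The assumption is consistent.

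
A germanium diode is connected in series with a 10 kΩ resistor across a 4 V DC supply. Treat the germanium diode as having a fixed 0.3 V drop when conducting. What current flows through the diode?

KVL around the loop: 4 = V_D + I·R = 0.3 + I × 10 kΩ.
So I = (4 − 0.3) / 10 kΩ = 3.7 / 10 = 0.37 mA.

I ≈ 0.37 mA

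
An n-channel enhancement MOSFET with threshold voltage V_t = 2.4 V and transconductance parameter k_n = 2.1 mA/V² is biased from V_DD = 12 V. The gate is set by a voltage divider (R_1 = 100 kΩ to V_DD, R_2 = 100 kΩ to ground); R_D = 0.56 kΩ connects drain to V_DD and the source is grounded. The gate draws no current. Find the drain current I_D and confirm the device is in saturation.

V_G = V_DD·R_2/(R_1+R_2) = 12×100/200 = 6 V. With the source grounded, V_GS = V_G = 6 V.
Assume saturation: I_D = (k_n/2)(V_GS − V_t)² = (2.1/2)×(6 − 2.4)² = 1.05×3.6² = 13.6 mA.
V_DS = V_DD − I_D·R_D = 12 − 13.6×0.56 = 4.38 V.
Saturation requires V_DS ≥ V_GS − V_t = 3.6 V; 4.38 ≥ 3.6 ✓.

I_D ≈ 14 mA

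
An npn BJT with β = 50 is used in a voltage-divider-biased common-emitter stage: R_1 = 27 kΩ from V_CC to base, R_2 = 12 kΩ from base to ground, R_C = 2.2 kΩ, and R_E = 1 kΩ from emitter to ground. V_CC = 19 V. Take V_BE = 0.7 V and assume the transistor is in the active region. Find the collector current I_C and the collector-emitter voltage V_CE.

Thevenize the base divider: V_Th = V_CC·R_2/(R_1+R_2) = 19×12/39 = 5.85 V, R_Th = R_1‖R_2 = 8.31 kΩ.
Base-emitter loop: V_Th = I_B·R_Th + V_BE + (β+1)I_B·R_E, so I_B = (5.85 − 0.7) / (8.31 + 51×1) = 0.0868 mA.
I_C = β·I_B = 50×0.0868 = 4.34 mA, and I_E = (β+1)I_B = 4.43 mA.
V_CE = V_CC − I_C·R_C − I_E·R_E = 19 − 4.34×2.2 − 4.43×1 = 5.03 V.
V_CE = 5.03 V > 0.2 V confirms active-region operation.

I_C ≈ 4.3 mA, V_CE ≈ 5 V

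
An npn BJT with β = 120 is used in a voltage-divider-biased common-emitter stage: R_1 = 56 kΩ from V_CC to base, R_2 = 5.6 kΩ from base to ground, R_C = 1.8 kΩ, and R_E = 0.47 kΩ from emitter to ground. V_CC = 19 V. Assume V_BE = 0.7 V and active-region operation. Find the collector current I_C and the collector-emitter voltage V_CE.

Thevenize the base divider: V_Th = V_CC·R_2/(R_1+R_2) = 19×5.6/61.6 = 1.73 V, R_Th = R_1‖R_2 = 5.09 kΩ.
Base-emitter loop: V_Th = I_B·R_Th + V_BE + (β+1)I_B·R_E, so I_B = (1.73 − 0.7) / (5.09 + 121×0.47) = 0.0166 mA.
I_C = β·I_B = 120×0.0166 = 1.99 mA, and I_E = (β+1)I_B = 2.01 mA.
V_CE = V_CC − I_C·R_C − I_E·R_E = 19 − 1.99×1.8 − 2.01×0.47 = 14.5 V.
V_CE = 14.5 V > 0.2 V confirms active-region operation.

I_C ≈ 2 mA, V_CE ≈ 14 V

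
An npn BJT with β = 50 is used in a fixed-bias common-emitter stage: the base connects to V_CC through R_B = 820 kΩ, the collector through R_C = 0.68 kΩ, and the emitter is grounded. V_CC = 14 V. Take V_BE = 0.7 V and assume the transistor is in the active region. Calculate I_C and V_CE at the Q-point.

I_C ≈ 0.81 mA, V_CE ≈ 13 V

Base loop: V_CC = I_B·R_B + V_BE, so I_B = (14 − 0.7)/820 kΩ = 0.0162 mA.
In the active region I_C = β·I_B = 50 × 0.0162 = 0.811 mA.
Collector loop: V_CE = V_CC − I_C·R_C = 14 − 0.811×0.68 = 13.4 V.
Since V_CE = 13.4 V > V_CE(sat) ≈ 0.2 V, the transistor is in the active region as assumed.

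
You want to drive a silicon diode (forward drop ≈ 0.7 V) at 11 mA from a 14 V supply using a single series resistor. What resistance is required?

R ≈ 1.2 kΩ

The resistor drops V_S − V_D = 14 − 0.7 = 13.3 V at 11 mA.
R = 13.3 V / 11 mA = 1.21 kΩ.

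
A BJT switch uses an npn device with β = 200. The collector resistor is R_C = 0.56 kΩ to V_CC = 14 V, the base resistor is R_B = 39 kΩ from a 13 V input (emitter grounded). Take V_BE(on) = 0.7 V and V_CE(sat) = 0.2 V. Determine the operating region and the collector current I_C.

Assume active: I_B = (13 − 0.7)/39 = 0.315 mA, giving I_C = β·I_B = 63.1 mA.
But then V_CE = 14 − 63.1×0.56 = -21.3 V < V_CE(sat) = 0.2 V — impossible in the active region.
So the transistor is saturated. With V_CE = 0.2 V, I_C = (V_CC − 0.2)/R_C = 13.8/0.56 = 24.6 mA.
Check: β·I_B = 63.1 mA > I_C = 24.6 mA, confirming saturation.

saturation; I_C ≈ 25 mA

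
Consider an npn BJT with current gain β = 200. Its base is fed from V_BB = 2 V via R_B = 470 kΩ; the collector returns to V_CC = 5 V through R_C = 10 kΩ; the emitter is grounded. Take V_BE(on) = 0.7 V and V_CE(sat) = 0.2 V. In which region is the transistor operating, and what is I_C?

saturation; I_C ≈ 0.48 mA

Assume active: I_B = (2 − 0.7)/470 = 0.00277 mA, giving I_C = β·I_B = 0.553 mA.
But then V_CE = 5 − 0.553×10 = -0.532 V < V_CE(sat) = 0.2 V — impossible in the active region.
So the transistor is saturated. With V_CE = 0.2 V, I_C = (V_CC − 0.2)/R_C = 4.8/10 = 0.48 mA.
Check: β·I_B = 0.553 mA > I_C = 0.48 mA, confirming saturation.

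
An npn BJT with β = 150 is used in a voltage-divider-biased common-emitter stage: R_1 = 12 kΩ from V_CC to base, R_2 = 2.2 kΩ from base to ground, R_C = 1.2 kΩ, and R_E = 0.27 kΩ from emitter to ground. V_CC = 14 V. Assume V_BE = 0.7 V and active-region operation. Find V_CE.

Thevenize the base divider: V_Th = V_CC·R_2/(R_1+R_2) = 14×2.2/14.2 = 2.17 V, R_Th = R_1‖R_2 = 1.86 kΩ.
Base-emitter loop: V_Th = I_B·R_Th + V_BE + (β+1)I_B·R_E, so I_B = (2.17 − 0.7) / (1.86 + 151×0.27) = 0.0345 mA.
I_C = β·I_B = 150×0.0345 = 5.17 mA, and I_E = (β+1)I_B = 5.2 mA.
V_CE = V_CC − I_C·R_C − I_E·R_E = 14 − 5.17×1.2 − 5.2×0.27 = 6.39 V.
V_CE = 6.39 V > 0.2 V confirms active-region operation.

V_CE ≈ 6.4 V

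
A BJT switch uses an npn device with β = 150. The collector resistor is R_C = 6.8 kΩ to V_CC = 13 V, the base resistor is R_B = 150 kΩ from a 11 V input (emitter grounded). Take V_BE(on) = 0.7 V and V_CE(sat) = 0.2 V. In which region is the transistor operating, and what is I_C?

Assume active: I_B = (11 − 0.7)/150 = 0.0687 mA, giving I_C = β·I_B = 10.3 mA.
But then V_CE = 13 − 10.3×6.8 = -57 V < V_CE(sat) = 0.2 V — impossible in the active region.
So the transistor is saturated. With V_CE = 0.2 V, I_C = (V_CC − 0.2)/R_C = 12.8/6.8 = 1.88 mA.
Check: β·I_B = 10.3 mA > I_C = 1.88 mA, confirming saturation.

saturation; I_C ≈ 1.9 mA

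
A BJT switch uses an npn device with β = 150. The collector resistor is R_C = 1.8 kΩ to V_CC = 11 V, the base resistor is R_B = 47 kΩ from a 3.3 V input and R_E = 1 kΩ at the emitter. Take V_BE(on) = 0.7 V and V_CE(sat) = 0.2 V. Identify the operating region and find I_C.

active; I_C ≈ 2 mA

Assume active. Base-emitter loop: I_B = (V_BB − V_BE)/(R_B + (β+1)R_E) = (3.3 − 0.7)/(47 + 151×1) = 0.0131 mA.
I_C = β·I_B = 150×0.0131 = 1.97 mA.
V_CE = V_CC − I_C·R_C − I_E·R_E = 11 − 1.97×1.8 − 1.98×1 = 5.47 V > V_CE(sat), so the active-region assumption holds.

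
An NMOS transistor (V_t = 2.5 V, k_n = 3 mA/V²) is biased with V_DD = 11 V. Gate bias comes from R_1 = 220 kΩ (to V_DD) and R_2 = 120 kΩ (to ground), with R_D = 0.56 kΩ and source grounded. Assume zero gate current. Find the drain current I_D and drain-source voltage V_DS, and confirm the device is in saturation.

I_D ≈ 2.9 mA, V_DS ≈ 9.4 V

V_G = V_DD·R_2/(R_1+R_2) = 11×120/340 = 3.88 V. With the source grounded, V_GS = V_G = 3.88 V.
Assume saturation: I_D = (k_n/2)(V_GS − V_t)² = (3/2)×(3.88 − 2.5)² = 1.5×1.38² = 2.87 mA.
V_DS = V_DD − I_D·R_D = 11 − 2.87×0.56 = 9.39 V.
Saturation requires V_DS ≥ V_GS − V_t = 1.38 V; 9.39 ≥ 1.38 ✓.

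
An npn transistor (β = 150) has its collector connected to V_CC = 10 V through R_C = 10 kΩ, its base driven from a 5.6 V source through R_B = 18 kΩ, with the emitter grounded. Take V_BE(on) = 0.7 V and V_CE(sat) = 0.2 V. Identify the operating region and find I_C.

Assume active: I_B = (5.6 − 0.7)/18 = 0.272 mA, giving I_C = β·I_B = 40.8 mA.
But then V_CE = 10 − 40.8×10 = -398 V < V_CE(sat) = 0.2 V — impossible in the active region.
So the transistor is saturated. With V_CE = 0.2 V, I_C = (V_CC − 0.2)/R_C = 9.8/10 = 0.98 mA.
Check: β·I_B = 40.8 mA > I_C = 0.98 mA, confirming saturation.

saturation; I_C ≈ 0.98 mA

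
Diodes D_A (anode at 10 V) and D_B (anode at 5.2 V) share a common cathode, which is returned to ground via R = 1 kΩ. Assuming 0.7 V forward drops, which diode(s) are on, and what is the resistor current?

Assume both conduct. Then node N would need to be at both 10−0.7 = 9.3 V and 5.2−0.7 = 4.5 V, which is impossible.
Assume only D_A conducts: V_N = 10 − 0.7 = 9.3 V, so I_R = 9.3/1 = 9.3 mA.
Check D_B: its anode-to-cathode voltage is 5.2 − 9.3 = -4.1 V < 0.7 V, so it is off. The assumption is consistent.

Only D_A conducts; I_R ≈ 9.3 mA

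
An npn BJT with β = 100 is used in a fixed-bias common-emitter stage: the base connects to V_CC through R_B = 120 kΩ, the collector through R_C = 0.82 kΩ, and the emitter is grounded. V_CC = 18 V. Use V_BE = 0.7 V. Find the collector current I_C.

Base loop: V_CC = I_B·R_B + V_BE, so I_B = (18 − 0.7)/120 kΩ = 0.144 mA.
In the active region I_C = β·I_B = 100 × 0.144 = 14.4 mA.
Collector loop: V_CE = V_CC − I_C·R_C = 18 − 14.4×0.82 = 6.18 V.
Since V_CE = 6.18 V > V_CE(sat) ≈ 0.2 V, the transistor is in the active region as assumed.

I_C ≈ 14 mA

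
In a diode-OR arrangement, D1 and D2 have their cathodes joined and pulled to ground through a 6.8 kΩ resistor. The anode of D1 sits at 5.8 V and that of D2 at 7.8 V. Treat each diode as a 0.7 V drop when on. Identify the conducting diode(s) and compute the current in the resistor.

Only D2 conducts; I_R ≈ 1 mA

Assume both conduct. Then node N would need to be at both 5.8−0.7 = 5.1 V and 7.8−0.7 = 7.1 V, which is impossible.
Assume only D2 conducts: V_N = 7.8 − 0.7 = 7.1 V, so I_R = 7.1/6.8 = 1.04 mA.
Check D1: its anode-to-cathode voltage is 5.8 − 7.1 = -1.3 V < 0.7 V, so it is off. The assumption is consistent.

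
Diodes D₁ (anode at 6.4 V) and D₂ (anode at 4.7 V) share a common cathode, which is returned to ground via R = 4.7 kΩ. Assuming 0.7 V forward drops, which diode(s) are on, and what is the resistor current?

Assume both conduct. Then node N would need to be at both 6.4−0.7 = 5.7 V and 4.7−0.7 = 4 V, which is impossible.
Assume only D₁ conducts: V_N = 6.4 − 0.7 = 5.7 V, so I_R = 5.7/4.7 = 1.21 mA.
Check D₂: its anode-to-cathode voltage is 4.7 − 5.7 = -1 V < 0.7 V, so it is off. The assumption is consistent.

Only D₁ conducts; I_R ≈ 1.2 mA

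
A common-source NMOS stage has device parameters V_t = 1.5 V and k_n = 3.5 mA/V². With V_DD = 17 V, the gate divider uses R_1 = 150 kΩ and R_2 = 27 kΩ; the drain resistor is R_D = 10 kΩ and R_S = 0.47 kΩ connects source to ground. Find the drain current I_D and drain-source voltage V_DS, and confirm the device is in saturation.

V_G = V_DD·R_2/(R_1+R_2) = 17×27/177 = 2.59 V.
Assume saturation: I_D = (k_n/2)(V_GS − V_t)² with V_GS = V_G − I_D·R_S = 2.59 − 0.47·I_D.
Substituting gives 0.387·I_D² − 2.8·I_D + 2.09 = 0, with roots I_D = 0.846 or 6.39 mA.
The root I_D = 6.39 mA gives V_GS = -0.411 V ≤ V_t, so take I_D = 0.846 mA.
Then V_GS = 2.2 V and V_DS = V_DD − I_D(R_D+R_S) = 17 − 0.846×10.5 = 8.14 V.
Saturation requires V_DS ≥ V_GS − V_t = 0.695 V; 8.14 ≥ 0.695 ✓.

I_D ≈ 0.85 mA, V_DS ≈ 8.1 V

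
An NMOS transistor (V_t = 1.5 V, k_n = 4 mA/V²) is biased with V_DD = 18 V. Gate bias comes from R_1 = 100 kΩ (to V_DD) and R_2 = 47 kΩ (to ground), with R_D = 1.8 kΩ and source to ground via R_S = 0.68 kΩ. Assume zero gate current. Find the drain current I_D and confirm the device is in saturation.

V_G = V_DD·R_2/(R_1+R_2) = 18×47/147 = 5.76 V.
Assume saturation: I_D = (k_n/2)(V_GS − V_t)² with V_GS = V_G − I_D·R_S = 5.76 − 0.68·I_D.
Substituting gives 0.925·I_D² − 12.6·I_D + 36.2 = 0, with roots I_D = 4.14 or 9.45 mA.
The root I_D = 9.45 mA gives V_GS = -0.674 V ≤ V_t, so take I_D = 4.14 mA.
Then V_GS = 2.94 V and V_DS = V_DD − I_D(R_D+R_S) = 18 − 4.14×2.48 = 7.73 V.
Saturation requires V_DS ≥ V_GS − V_t = 1.44 V; 7.73 ≥ 1.44 ✓.

I_D ≈ 4.1 mA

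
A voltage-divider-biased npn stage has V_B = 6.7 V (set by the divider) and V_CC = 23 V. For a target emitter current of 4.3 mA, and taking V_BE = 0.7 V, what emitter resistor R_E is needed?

R_E ≈ 1.4 kΩ

V_E = V_B − V_BE = 6.7 − 0.7 = 6 V.
R_E = V_E / I_E = 6 / 4.3 = 1.4 kΩ.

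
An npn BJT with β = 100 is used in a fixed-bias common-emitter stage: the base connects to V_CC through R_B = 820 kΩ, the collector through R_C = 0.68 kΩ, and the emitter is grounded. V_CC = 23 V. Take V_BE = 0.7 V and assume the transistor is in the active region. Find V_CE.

V_CE ≈ 21 V

Base loop: V_CC = I_B·R_B + V_BE, so I_B = (23 − 0.7)/820 kΩ = 0.0272 mA.
In the active region I_C = β·I_B = 100 × 0.0272 = 2.72 mA.
Collector loop: V_CE = V_CC − I_C·R_C = 23 − 2.72×0.68 = 21.2 V.
Since V_CE = 21.2 V > V_CE(sat) ≈ 0.2 V, the transistor is in the active region as assumed.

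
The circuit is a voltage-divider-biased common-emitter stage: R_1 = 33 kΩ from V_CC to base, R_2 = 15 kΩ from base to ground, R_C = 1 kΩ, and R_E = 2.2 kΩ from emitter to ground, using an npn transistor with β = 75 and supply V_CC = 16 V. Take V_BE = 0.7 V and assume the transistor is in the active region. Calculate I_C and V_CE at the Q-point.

Thevenize the base divider: V_Th = V_CC·R_2/(R_1+R_2) = 16×15/48 = 5 V, R_Th = R_1‖R_2 = 10.3 kΩ.
Base-emitter loop: V_Th = I_B·R_Th + V_BE + (β+1)I_B·R_E, so I_B = (5 − 0.7) / (10.3 + 76×2.2) = 0.0242 mA.
I_C = β·I_B = 75×0.0242 = 1.82 mA, and I_E = (β+1)I_B = 1.84 mA.
V_CE = V_CC − I_C·R_C − I_E·R_E = 16 − 1.82×1 − 1.84×2.2 = 10.1 V.
V_CE = 10.1 V > 0.2 V confirms active-region operation.

I_C ≈ 1.8 mA, V_CE ≈ 10 V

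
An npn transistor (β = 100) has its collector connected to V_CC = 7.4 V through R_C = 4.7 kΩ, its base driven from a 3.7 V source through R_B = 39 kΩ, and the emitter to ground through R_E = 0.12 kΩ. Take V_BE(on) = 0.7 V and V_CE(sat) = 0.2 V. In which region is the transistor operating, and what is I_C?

Assume active: I_B = (3.7 − 0.7)/(39 + 101×0.12) = 0.0587 mA, I_C = β·I_B = 5.87 mA.
Then V_CE = 7.4 − 5.87×4.7 − 5.93×0.12 = -20.9 V < 0.2 V — the active assumption fails.
Re-solve with V_CE = 0.2 V. KCL at the emitter: V_E/R_E = (V_BB−0.7−V_E)/R_B + (V_CC−0.2−V_E)/R_C, giving V_E = 0.188 V.
I_C = (V_CC − 0.2 − V_E)/R_C = (7.2 − 0.188)/4.7 = 1.49 mA.
Check: I_B = (3 − 0.188)/39 = 0.0721 mA, and β·I_B = 7.21 mA > I_C, confirming saturation.

saturation; I_C ≈ 1.5 mA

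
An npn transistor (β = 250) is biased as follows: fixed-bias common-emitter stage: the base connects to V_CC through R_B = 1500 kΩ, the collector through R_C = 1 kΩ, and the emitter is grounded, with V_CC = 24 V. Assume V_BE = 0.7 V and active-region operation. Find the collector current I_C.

I_C ≈ 3.9 mA

Base loop: V_CC = I_B·R_B + V_BE, so I_B = (24 − 0.7)/1500 kΩ = 0.0155 mA.
In the active region I_C = β·I_B = 250 × 0.0155 = 3.88 mA.
Collector loop: V_CE = V_CC − I_C·R_C = 24 − 3.88×1 = 20.1 V.
Since V_CE = 20.1 V > V_CE(sat) ≈ 0.2 V, the transistor is in the active region as assumed.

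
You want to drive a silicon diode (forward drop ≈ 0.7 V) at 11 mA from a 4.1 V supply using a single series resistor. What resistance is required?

The resistor drops V_S − V_D = 4.1 − 0.7 = 3.4 V at 11 mA.
R = 3.4 V / 11 mA = 0.309 kΩ.

R ≈ 0.31 kΩ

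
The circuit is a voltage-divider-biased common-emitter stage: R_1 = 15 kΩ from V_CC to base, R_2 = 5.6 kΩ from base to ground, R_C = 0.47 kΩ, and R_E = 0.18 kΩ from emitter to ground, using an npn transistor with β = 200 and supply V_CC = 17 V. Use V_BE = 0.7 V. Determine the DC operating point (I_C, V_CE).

Thevenize the base divider: V_Th = V_CC·R_2/(R_1+R_2) = 17×5.6/20.6 = 4.62 V, R_Th = R_1‖R_2 = 4.08 kΩ.
Base-emitter loop: V_Th = I_B·R_Th + V_BE + (β+1)I_B·R_E, so I_B = (4.62 − 0.7) / (4.08 + 201×0.18) = 0.0974 mA.
I_C = β·I_B = 200×0.0974 = 19.5 mA, and I_E = (β+1)I_B = 19.6 mA.
V_CE = V_CC − I_C·R_C − I_E·R_E = 17 − 19.5×0.47 − 19.6×0.18 = 4.32 V.
V_CE = 4.32 V > 0.2 V confirms active-region operation.

I_C ≈ 19 mA, V_CE ≈ 4.3 V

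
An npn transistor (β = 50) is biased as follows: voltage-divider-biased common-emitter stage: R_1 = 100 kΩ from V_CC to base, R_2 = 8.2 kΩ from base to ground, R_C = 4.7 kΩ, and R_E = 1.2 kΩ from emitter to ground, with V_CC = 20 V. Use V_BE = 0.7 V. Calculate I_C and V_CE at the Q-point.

Thevenize the base divider: V_Th = V_CC·R_2/(R_1+R_2) = 20×8.2/108 = 1.52 V, R_Th = R_1‖R_2 = 7.58 kΩ.
Base-emitter loop: V_Th = I_B·R_Th + V_BE + (β+1)I_B·R_E, so I_B = (1.52 − 0.7) / (7.58 + 51×1.2) = 0.0119 mA.
I_C = β·I_B = 50×0.0119 = 0.593 mA, and I_E = (β+1)I_B = 0.605 mA.
V_CE = V_CC − I_C·R_C − I_E·R_E = 20 − 0.593×4.7 − 0.605×1.2 = 16.5 V.
V_CE = 16.5 V > 0.2 V confirms active-region operation.

I_C ≈ 0.59 mA, V_CE ≈ 16 V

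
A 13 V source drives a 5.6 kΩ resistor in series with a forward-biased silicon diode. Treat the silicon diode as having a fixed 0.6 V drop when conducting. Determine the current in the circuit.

KVL around the loop: 13 = V_D + I·R = 0.6 + I × 5.6 kΩ.
So I = (13 − 0.6) / 5.6 kΩ = 12.4 / 5.6 = 2.21 mA.

I ≈ 2.2 mA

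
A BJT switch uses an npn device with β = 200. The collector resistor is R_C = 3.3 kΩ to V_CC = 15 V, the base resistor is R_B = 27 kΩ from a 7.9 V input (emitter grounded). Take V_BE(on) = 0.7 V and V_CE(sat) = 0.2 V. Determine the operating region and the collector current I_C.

saturation; I_C ≈ 4.5 mA

Assume active: I_B = (7.9 − 0.7)/27 = 0.267 mA, giving I_C = β·I_B = 53.3 mA.
But then V_CE = 15 − 53.3×3.3 = -161 V < V_CE(sat) = 0.2 V — impossible in the active region.
So the transistor is saturated. With V_CE = 0.2 V, I_C = (V_CC − 0.2)/R_C = 14.8/3.3 = 4.48 mA.
Check: β·I_B = 53.3 mA > I_C = 4.48 mA, confirming saturation.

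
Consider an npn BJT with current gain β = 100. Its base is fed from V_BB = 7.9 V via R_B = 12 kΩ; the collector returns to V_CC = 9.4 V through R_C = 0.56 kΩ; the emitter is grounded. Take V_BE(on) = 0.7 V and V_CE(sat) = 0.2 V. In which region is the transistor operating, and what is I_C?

Assume active: I_B = (7.9 − 0.7)/12 = 0.6 mA, giving I_C = β·I_B = 60 mA.
But then V_CE = 9.4 − 60×0.56 = -24.2 V < V_CE(sat) = 0.2 V — impossible in the active region.
So the transistor is saturated. With V_CE = 0.2 V, I_C = (V_CC − 0.2)/R_C = 9.2/0.56 = 16.4 mA.
Check: β·I_B = 60 mA > I_C = 16.4 mA, confirming saturation.

saturation; I_C ≈ 16 mA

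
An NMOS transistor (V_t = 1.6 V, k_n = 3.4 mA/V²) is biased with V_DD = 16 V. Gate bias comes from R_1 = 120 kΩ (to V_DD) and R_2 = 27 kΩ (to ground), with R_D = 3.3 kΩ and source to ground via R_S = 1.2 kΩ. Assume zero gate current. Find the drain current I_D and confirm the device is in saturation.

I_D ≈ 0.61 mA

V_G = V_DD·R_2/(R_1+R_2) = 16×27/147 = 2.94 V.
Assume saturation: I_D = (k_n/2)(V_GS − V_t)² with V_GS = V_G − I_D·R_S = 2.94 − 1.2·I_D.
Substituting gives 2.45·I_D² − 6.46·I_D + 3.05 = 0, with roots I_D = 0.615 or 2.03 mA.
The root I_D = 2.03 mA gives V_GS = 0.509 V ≤ V_t, so take I_D = 0.615 mA.
Then V_GS = 2.2 V and V_DS = V_DD − I_D(R_D+R_S) = 16 − 0.615×4.5 = 13.2 V.
Saturation requires V_DS ≥ V_GS − V_t = 0.601 V; 13.2 ≥ 0.601 ✓.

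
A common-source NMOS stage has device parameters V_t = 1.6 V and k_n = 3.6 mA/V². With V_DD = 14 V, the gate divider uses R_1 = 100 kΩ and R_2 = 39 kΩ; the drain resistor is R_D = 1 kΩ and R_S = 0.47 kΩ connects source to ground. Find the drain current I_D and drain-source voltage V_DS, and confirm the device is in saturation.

V_G = V_DD·R_2/(R_1+R_2) = 14×39/139 = 3.93 V.
Assume saturation: I_D = (k_n/2)(V_GS − V_t)² with V_GS = V_G − I_D·R_S = 3.93 − 0.47·I_D.
Substituting gives 0.398·I_D² − 4.94·I_D + 9.76 = 0, with roots I_D = 2.46 or 9.96 mA.
The root I_D = 9.96 mA gives V_GS = -0.752 V ≤ V_t, so take I_D = 2.46 mA.
Then V_GS = 2.77 V and V_DS = V_DD − I_D(R_D+R_S) = 14 − 2.46×1.47 = 10.4 V.
Saturation requires V_DS ≥ V_GS − V_t = 1.17 V; 10.4 ≥ 1.17 ✓.

I_D ≈ 2.5 mA, V_DS ≈ 10 V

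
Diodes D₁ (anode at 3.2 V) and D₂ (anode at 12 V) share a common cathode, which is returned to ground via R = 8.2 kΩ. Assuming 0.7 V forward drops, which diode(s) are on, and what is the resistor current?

Only D₂ conducts; I_R ≈ 1.4 mA

Assume both conduct. Then node N would need to be at both 3.2−0.7 = 2.5 V and 12−0.7 = 11.3 V, which is impossible.
Assume only D₂ conducts: V_N = 12 − 0.7 = 11.3 V, so I_R = 11.3/8.2 = 1.38 mA.
Check D₁: its anode-to-cathode voltage is 3.2 − 11.3 = -8.1 V < 0.7 V, so it is off. The assumption is consistent.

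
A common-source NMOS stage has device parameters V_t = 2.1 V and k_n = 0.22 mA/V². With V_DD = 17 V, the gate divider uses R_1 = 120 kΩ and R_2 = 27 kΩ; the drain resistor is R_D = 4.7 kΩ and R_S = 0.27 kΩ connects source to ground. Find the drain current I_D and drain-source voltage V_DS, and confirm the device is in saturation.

V_G = V_DD·R_2/(R_1+R_2) = 17×27/147 = 3.12 V.
Assume saturation: I_D = (k_n/2)(V_GS − V_t)² with V_GS = V_G − I_D·R_S = 3.12 − 0.27·I_D.
Substituting gives 0.00802·I_D² − 1.06·I_D + 0.115 = 0, with roots I_D = 0.108 or 132 mA.
The root I_D = 132 mA gives V_GS = -32.6 V ≤ V_t, so take I_D = 0.108 mA.
Then V_GS = 3.09 V and V_DS = V_DD − I_D(R_D+R_S) = 17 − 0.108×4.97 = 16.5 V.
Saturation requires V_DS ≥ V_GS − V_t = 0.993 V; 16.5 ≥ 0.993 ✓.

I_D ≈ 0.11 mA, V_DS ≈ 16 V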